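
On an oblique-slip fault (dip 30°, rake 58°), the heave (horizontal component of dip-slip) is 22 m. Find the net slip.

30 m

dip-slip = heave / cos(dip) = 22 / cos(30°) = 25.40 m
net slip = dip-slip / sin(rake) = 25.40 / sin(58°) = 30 m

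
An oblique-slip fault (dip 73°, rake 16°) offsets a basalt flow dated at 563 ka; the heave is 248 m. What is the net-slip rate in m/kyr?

5.47 m/kyr

dip-slip = heave / cos(dip) = 248 / cos(73°) = 848.2 m
net slip = dip-slip / sin(rake) = 848.2 / sin(16°) = 3077 m
rate = 3077 m / 563 ka = 0.00547 m/yr = 5.47 m/kyr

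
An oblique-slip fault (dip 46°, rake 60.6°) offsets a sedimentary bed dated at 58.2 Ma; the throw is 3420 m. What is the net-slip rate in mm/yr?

dip-slip = throw / sin(dip) = 3420 / sin(46°) = 4754 m
net slip = dip-slip / sin(rake) = 4754 / sin(60.6°) = 5457 m
rate = 5457 m / 58.2 Ma = 0.0000938 m/yr = 0.0938 mm/yr

0.0938 mm/yr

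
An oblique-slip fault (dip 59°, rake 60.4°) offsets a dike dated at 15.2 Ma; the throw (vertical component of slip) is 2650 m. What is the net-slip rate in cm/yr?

dip-slip = throw / sin(dip) = 2650 / sin(59°) = 3092 m
net slip = dip-slip / sin(rake) = 3092 / sin(60.4°) = 3556 m
rate = 3556 m / 15.2 Ma = 0.000234 m/yr = 0.0234 cm/yr

0.0234 cm/yr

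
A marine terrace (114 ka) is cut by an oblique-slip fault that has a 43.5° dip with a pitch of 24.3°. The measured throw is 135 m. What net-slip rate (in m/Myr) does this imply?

dip-slip = throw / sin(dip) = 135 / sin(43.5°) = 196.1 m
net slip = dip-slip / sin(rake) = 196.1 / sin(24.3°) = 476.6 m
rate = 476.6 m / 114 ka = 0.00418 m/yr = 4180 m/Myr

4180 m/Myr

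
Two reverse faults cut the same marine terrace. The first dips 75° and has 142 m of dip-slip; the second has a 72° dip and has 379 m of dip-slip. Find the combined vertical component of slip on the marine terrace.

498 m

throw_A = 142 × sin(75°) = 137.2 m
throw_B = 379 × sin(72°) = 360.5 m
total = 137.2 + 360.5 = 498 m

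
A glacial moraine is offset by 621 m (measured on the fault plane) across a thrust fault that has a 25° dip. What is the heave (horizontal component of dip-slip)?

563 m

heave = dip-slip × cos(dip) = 621 m × cos(25°) = 563 m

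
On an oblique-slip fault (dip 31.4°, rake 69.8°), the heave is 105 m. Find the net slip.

131 m

dip-slip = heave / cos(dip) = 105 / cos(31.4°) = 123 m
net slip = dip-slip / sin(rake) = 123 / sin(69.8°) = 131 m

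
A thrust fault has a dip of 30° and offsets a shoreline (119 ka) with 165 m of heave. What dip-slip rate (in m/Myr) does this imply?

dip-slip = heave / cos(dip) = 165 m / cos(30°) = 190.5 m
rate = 190.5 m / 119 ka = 0.00160 m/yr = 1600 m/Myr

1600 m/Myr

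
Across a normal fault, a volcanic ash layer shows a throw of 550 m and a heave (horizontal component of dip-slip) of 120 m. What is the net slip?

563 m

net slip = √(throw² + heave²) = √(550² + 120²) = 563 m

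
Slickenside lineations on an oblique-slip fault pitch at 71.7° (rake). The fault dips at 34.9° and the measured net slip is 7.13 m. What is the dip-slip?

dip-slip = net slip × sin(rake) = 7.13 m × sin(71.7°) = 6.77 m

6.77 m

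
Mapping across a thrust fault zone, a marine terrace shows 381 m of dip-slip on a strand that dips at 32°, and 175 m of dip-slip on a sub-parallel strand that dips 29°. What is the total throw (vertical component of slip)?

throw_A = 381 × sin(32°) = 201.9 m
throw_B = 175 × sin(29°) = 84.84 m
total = 201.9 + 84.84 = 287 m

287 m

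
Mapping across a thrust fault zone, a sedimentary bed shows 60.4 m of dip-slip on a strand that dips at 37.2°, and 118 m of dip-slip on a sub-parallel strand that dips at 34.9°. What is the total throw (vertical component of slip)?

throw_A = 60.4 × sin(37.2°) = 36.52 m
throw_B = 118 × sin(34.9°) = 67.51 m
total = 36.52 + 67.51 = 104 m

104 m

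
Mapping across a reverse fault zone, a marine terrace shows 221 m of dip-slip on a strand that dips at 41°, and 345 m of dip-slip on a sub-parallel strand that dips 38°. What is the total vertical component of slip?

throw_A = 221 × sin(41°) = 145 m
throw_B = 345 × sin(38°) = 212.4 m
total = 145 + 212.4 = 357 m

357 m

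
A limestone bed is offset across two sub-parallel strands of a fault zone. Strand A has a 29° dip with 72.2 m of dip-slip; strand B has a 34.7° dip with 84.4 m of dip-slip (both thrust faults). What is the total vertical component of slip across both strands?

83.1 m

throw_A = 72.2 × sin(29°) = 35 m
throw_B = 84.4 × sin(34.7°) = 48.05 m
total = 35 + 48.05 = 83.1 m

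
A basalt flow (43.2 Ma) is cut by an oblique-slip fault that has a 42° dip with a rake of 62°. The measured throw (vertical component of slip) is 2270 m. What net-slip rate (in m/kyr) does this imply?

dip-slip = throw / sin(dip) = 2270 / sin(42°) = 3392 m
net slip = dip-slip / sin(rake) = 3392 / sin(62°) = 3842 m
rate = 3842 m / 43.2 Ma = 0.0000889 m/yr = 0.0889 m/kyr

0.0889 m/kyr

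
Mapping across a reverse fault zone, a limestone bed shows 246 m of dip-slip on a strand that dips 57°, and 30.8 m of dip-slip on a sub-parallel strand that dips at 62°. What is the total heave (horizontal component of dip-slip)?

heave_A = 246 × cos(57°) = 134 m
heave_B = 30.8 × cos(62°) = 14.46 m
total = 134 + 14.46 = 148 m

148 m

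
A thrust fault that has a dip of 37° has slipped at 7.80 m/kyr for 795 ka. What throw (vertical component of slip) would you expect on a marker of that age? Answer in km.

dip-slip = rate × time = 7.80 m/kyr × 795 ka = 6201 m
throw = dip-slip × sin(dip) = 6201 × sin(37°) = 3730 m = 3.73 km

3.73 km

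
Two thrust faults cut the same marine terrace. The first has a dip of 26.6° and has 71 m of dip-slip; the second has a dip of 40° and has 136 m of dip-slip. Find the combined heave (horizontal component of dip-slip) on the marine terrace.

168 m

heave_A = 71 × cos(26.6°) = 63.48 m
heave_B = 136 × cos(40°) = 104.2 m
total = 63.48 + 104.2 = 168 m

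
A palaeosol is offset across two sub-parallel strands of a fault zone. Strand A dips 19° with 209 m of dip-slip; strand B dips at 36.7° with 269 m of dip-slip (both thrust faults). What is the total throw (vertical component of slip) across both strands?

throw_A = 209 × sin(19°) = 68.04 m
throw_B = 269 × sin(36.7°) = 160.8 m
total = 68.04 + 160.8 = 229 m

229 m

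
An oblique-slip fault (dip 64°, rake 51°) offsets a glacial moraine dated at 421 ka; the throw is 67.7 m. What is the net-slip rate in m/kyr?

dip-slip = throw / sin(dip) = 67.7 / sin(64°) = 75.32 m
net slip = dip-slip / sin(rake) = 75.32 / sin(51°) = 96.92 m
rate = 96.92 m / 421 ka = 0.000230 m/yr = 0.230 m/kyr

0.230 m/kyr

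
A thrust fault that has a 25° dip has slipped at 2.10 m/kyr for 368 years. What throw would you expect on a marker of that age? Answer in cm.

32.7 cm

dip-slip = rate × time = 2.10 m/kyr × 368 years = 0.7728 m
throw = dip-slip × sin(dip) = 0.7728 × sin(25°) = 0.327 m = 32.7 cm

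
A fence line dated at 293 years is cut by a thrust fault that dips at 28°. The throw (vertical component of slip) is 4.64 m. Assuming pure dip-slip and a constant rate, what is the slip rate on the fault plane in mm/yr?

dip-slip = throw / sin(dip) = 4.64 m / sin(28°) = 9.883 m
rate = 9.883 m / 293 years = 0.0337 m/yr = 33.7 mm/yr

33.7 mm/yr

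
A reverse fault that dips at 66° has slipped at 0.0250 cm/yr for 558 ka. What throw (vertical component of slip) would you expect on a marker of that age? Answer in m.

dip-slip = rate × time = 0.0250 cm/yr × 558 ka = 139.5 m
throw = dip-slip × sin(dip) = 139.5 × sin(66°) = 127 m

127 m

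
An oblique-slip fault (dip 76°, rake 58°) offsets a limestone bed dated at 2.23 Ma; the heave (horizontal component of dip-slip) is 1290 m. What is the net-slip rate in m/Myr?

dip-slip = heave / cos(dip) = 1290 / cos(76°) = 5332 m
net slip = dip-slip / sin(rake) = 5332 / sin(58°) = 6288 m
rate = 6288 m / 2.23 Ma = 0.00282 m/yr = 2820 m/Myr

2820 m/Myr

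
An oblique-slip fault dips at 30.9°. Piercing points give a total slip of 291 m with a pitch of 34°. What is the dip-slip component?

dip-slip = net slip × sin(rake) = 291 m × sin(34°) = 163 m

163 m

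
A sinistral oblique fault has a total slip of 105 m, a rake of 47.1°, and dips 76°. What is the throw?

74.6 m

dip-slip = net slip × sin(rake) = 105 m × sin(47.1°) = 76.92 m
throw = dip-slip × sin(dip) = 76.92 × sin(76°) = 74.6 m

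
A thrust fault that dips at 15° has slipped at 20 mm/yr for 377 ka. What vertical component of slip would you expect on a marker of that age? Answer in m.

dip-slip = rate × time = 20 mm/yr × 377 ka = 7540 m
throw = dip-slip × sin(dip) = 7540 × sin(15°) = 1950 m

1950 m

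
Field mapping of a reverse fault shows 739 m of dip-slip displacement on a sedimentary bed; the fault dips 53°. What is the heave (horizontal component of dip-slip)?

445 m

heave = dip-slip × cos(dip) = 739 m × cos(53°) = 445 m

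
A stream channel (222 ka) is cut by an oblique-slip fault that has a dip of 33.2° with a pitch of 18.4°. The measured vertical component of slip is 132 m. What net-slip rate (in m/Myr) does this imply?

dip-slip = throw / sin(dip) = 132 / sin(33.2°) = 241.1 m
net slip = dip-slip / sin(rake) = 241.1 / sin(18.4°) = 763.7 m
rate = 763.7 m / 222 ka = 0.00344 m/yr = 3440 m/Myr

3440 m/Myr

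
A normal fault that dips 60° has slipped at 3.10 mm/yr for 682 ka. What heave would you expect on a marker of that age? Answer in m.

dip-slip = rate × time = 3.10 mm/yr × 682 ka = 2114 m
heave = dip-slip × cos(dip) = 2114 × cos(60°) = 1060 m

1060 m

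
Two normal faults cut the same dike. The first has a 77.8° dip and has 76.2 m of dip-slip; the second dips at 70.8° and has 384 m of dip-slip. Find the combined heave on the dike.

142 m

heave_A = 76.2 × cos(77.8°) = 16.10 m
heave_B = 384 × cos(70.8°) = 126.3 m
total = 16.10 + 126.3 = 142 m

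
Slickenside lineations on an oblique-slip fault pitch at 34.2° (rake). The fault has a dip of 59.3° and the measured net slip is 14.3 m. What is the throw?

6.91 m

dip-slip = net slip × sin(rake) = 14.3 m × sin(34.2°) = 8.038 m
throw = dip-slip × sin(dip) = 8.038 × sin(59.3°) = 6.91 m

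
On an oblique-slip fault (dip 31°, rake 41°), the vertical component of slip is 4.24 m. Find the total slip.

dip-slip = throw / sin(dip) = 4.24 / sin(31°) = 8.232 m
net slip = dip-slip / sin(rake) = 8.232 / sin(41°) = 12.5 m

12.5 m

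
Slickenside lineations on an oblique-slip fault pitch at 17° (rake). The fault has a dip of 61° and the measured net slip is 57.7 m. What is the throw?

14.8 m

dip-slip = net slip × sin(rake) = 57.7 m × sin(17°) = 16.87 m
throw = dip-slip × sin(dip) = 16.87 × sin(61°) = 14.8 m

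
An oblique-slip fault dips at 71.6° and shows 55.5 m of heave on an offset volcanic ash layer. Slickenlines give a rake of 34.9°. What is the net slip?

dip-slip = heave / cos(dip) = 55.5 / cos(71.6°) = 175.8 m
net slip = dip-slip / sin(rake) = 175.8 / sin(34.9°) = 307 m

307 m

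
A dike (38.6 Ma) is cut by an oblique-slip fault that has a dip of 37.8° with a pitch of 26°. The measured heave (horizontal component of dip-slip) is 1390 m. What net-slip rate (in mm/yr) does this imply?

dip-slip = heave / cos(dip) = 1390 / cos(37.8°) = 1759 m
net slip = dip-slip / sin(rake) = 1759 / sin(26°) = 4013 m
rate = 4013 m / 38.6 Ma = 0.000104 m/yr = 0.104 mm/yr

0.104 mm/yr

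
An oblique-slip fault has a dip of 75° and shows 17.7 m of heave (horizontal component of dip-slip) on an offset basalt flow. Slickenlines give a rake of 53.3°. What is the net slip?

85.3 m

dip-slip = heave / cos(dip) = 17.7 / cos(75°) = 68.39 m
net slip = dip-slip / sin(rake) = 68.39 / sin(53.3°) = 85.3 m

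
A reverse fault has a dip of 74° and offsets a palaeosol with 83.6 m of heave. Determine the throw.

throw = heave × tan(dip) = 83.6 × tan(74°) = 292 m

292 m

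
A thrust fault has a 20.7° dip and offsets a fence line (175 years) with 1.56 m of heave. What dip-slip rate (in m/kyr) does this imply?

9.53 m/kyr

dip-slip = heave / cos(dip) = 1.56 m / cos(20.7°) = 1.668 m
rate = 1.668 m / 175 years = 0.00953 m/yr = 9.53 m/kyr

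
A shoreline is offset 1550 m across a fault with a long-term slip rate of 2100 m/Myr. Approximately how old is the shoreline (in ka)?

738 ka

age = offset / rate = 1550 m / (2100 m/Myr) = 738000 yr = 738 ka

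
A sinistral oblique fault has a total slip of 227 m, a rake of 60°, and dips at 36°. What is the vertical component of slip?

dip-slip = net slip × sin(rake) = 227 m × sin(60°) = 196.6 m
throw = dip-slip × sin(dip) = 196.6 × sin(36°) = 116 m

116 m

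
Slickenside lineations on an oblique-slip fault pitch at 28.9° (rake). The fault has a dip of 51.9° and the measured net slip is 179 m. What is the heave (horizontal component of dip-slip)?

dip-slip = net slip × sin(rake) = 179 m × sin(28.9°) = 86.51 m
heave = dip-slip × cos(dip) = 86.51 × cos(51.9°) = 53.4 m

53.4 m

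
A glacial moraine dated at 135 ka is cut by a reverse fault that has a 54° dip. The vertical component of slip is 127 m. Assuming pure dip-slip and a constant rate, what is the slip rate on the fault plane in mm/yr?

dip-slip = throw / sin(dip) = 127 m / sin(54°) = 157 m
rate = 157 m / 135 ka = 0.00116 m/yr = 1.16 mm/yr

1.16 mm/yr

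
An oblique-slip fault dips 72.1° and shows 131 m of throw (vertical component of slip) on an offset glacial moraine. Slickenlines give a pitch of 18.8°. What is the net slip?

dip-slip = throw / sin(dip) = 131 / sin(72.1°) = 137.7 m
net slip = dip-slip / sin(rake) = 137.7 / sin(18.8°) = 427 m

427 m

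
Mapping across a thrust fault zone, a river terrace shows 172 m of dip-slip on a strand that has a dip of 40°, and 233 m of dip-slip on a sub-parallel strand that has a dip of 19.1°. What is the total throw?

throw_A = 172 × sin(40°) = 110.6 m
throw_B = 233 × sin(19.1°) = 76.24 m
total = 110.6 + 76.24 = 187 m

187 m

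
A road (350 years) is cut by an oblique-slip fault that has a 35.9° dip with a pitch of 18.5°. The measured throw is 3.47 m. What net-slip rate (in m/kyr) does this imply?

dip-slip = throw / sin(dip) = 3.47 / sin(35.9°) = 5.918 m
net slip = dip-slip / sin(rake) = 5.918 / sin(18.5°) = 18.65 m
rate = 18.65 m / 350 years = 0.0533 m/yr = 53.3 m/kyr

53.3 m/kyr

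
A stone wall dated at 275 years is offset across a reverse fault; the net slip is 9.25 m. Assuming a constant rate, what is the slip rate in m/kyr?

rate = 9.25 m / 275 years = 0.0336 m/yr = 33.6 m/kyr

33.6 m/kyr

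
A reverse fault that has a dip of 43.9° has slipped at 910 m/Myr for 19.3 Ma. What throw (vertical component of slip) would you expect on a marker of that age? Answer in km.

12.2 km

dip-slip = rate × time = 910 m/Myr × 19.3 Ma = 17560 m
throw = dip-slip × sin(dip) = 17560 × sin(43.9°) = 12200 m = 12.2 km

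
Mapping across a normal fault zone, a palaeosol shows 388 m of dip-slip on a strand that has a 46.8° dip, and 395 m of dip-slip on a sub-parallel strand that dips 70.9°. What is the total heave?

heave_A = 388 × cos(46.8°) = 265.6 m
heave_B = 395 × cos(70.9°) = 129.3 m
total = 265.6 + 129.3 = 395 m

395 m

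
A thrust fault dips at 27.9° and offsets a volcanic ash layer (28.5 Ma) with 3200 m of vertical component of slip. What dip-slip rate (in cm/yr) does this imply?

dip-slip = throw / sin(dip) = 3200 m / sin(27.9°) = 6839 m
rate = 6839 m / 28.5 Ma = 0.000240 m/yr = 0.0240 cm/yr

0.0240 cm/yr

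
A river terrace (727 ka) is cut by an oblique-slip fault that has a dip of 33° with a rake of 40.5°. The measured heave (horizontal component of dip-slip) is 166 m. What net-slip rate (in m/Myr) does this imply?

dip-slip = heave / cos(dip) = 166 / cos(33°) = 197.9 m
net slip = dip-slip / sin(rake) = 197.9 / sin(40.5°) = 304.8 m
rate = 304.8 m / 727 ka = 0.000419 m/yr = 419 m/Myr

419 m/Myr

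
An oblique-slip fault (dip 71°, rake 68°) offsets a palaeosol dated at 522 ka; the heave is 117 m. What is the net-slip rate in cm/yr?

0.0743 cm/yr

dip-slip = heave / cos(dip) = 117 / cos(71°) = 359.4 m
net slip = dip-slip / sin(rake) = 359.4 / sin(68°) = 387.6 m
rate = 387.6 m / 522 ka = 0.000743 m/yr = 0.0743 cm/yr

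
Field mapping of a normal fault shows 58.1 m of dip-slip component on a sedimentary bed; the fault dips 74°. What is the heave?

16 m

heave = dip-slip × cos(dip) = 58.1 m × cos(74°) = 16 m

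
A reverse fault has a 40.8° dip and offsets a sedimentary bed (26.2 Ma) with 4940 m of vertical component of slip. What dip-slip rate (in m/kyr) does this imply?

0.289 m/kyr

dip-slip = throw / sin(dip) = 4940 m / sin(40.8°) = 7560 m
rate = 7560 m / 26.2 Ma = 0.000289 m/yr = 0.289 m/kyr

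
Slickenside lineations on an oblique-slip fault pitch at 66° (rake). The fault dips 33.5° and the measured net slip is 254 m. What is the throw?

128 m

dip-slip = net slip × sin(rake) = 254 m × sin(66°) = 232 m
throw = dip-slip × sin(dip) = 232 × sin(33.5°) = 128 m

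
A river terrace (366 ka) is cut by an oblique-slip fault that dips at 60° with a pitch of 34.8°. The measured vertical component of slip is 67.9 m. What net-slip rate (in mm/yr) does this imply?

dip-slip = throw / sin(dip) = 67.9 / sin(60°) = 78.40 m
net slip = dip-slip / sin(rake) = 78.40 / sin(34.8°) = 137.4 m
rate = 137.4 m / 366 ka = 0.000375 m/yr = 0.375 mm/yr

0.375 mm/yr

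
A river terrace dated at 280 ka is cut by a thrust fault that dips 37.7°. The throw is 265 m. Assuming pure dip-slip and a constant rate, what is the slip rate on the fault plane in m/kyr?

1.55 m/kyr

dip-slip = throw / sin(dip) = 265 m / sin(37.7°) = 433.3 m
rate = 433.3 m / 280 ka = 0.00155 m/yr = 1.55 m/kyr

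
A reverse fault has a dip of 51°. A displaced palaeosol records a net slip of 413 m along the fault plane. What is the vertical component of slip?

321 m

throw = dip-slip × sin(dip) = 413 m × sin(51°) = 321 m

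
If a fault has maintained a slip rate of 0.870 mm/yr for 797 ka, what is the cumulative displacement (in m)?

slip = rate × time = 0.870 mm/yr × 797 ka = 693 m

693 m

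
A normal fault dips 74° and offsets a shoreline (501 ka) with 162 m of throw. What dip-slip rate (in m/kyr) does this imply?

dip-slip = throw / sin(dip) = 162 m / sin(74°) = 168.5 m
rate = 168.5 m / 501 ka = 0.000336 m/yr = 0.336 m/kyr

0.336 m/kyr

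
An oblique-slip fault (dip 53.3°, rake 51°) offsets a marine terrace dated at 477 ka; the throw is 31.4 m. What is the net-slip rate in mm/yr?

0.106 mm/yr

dip-slip = throw / sin(dip) = 31.4 / sin(53.3°) = 39.16 m
net slip = dip-slip / sin(rake) = 39.16 / sin(51°) = 50.39 m
rate = 50.39 m / 477 ka = 0.000106 m/yr = 0.106 mm/yr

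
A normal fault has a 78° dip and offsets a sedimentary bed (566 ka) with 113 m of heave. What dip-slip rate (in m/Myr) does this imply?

960 m/Myr

dip-slip = heave / cos(dip) = 113 m / cos(78°) = 543.5 m
rate = 543.5 m / 566 ka = 0.000960 m/yr = 960 m/Myr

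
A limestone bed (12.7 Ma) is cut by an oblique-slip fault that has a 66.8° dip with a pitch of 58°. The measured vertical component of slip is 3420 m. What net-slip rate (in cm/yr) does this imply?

0.0345 cm/yr

dip-slip = throw / sin(dip) = 3420 / sin(66.8°) = 3721 m
net slip = dip-slip / sin(rake) = 3721 / sin(58°) = 4388 m
rate = 4388 m / 12.7 Ma = 0.000345 m/yr = 0.0345 cm/yr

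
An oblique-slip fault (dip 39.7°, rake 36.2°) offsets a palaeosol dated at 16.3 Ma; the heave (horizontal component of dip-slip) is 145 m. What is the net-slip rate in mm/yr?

0.0196 mm/yr

dip-slip = heave / cos(dip) = 145 / cos(39.7°) = 188.5 m
net slip = dip-slip / sin(rake) = 188.5 / sin(36.2°) = 319.1 m
rate = 319.1 m / 16.3 Ma = 0.0000196 m/yr = 0.0196 mm/yr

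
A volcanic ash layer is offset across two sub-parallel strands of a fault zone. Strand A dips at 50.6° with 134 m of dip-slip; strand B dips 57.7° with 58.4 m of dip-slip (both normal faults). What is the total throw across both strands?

throw_A = 134 × sin(50.6°) = 103.5 m
throw_B = 58.4 × sin(57.7°) = 49.36 m
total = 103.5 + 49.36 = 153 m

153 m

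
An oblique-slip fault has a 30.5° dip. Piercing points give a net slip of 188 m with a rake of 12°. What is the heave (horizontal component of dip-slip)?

dip-slip = net slip × sin(rake) = 188 m × sin(12°) = 39.09 m
heave = dip-slip × cos(dip) = 39.09 × cos(30.5°) = 33.7 m

33.7 m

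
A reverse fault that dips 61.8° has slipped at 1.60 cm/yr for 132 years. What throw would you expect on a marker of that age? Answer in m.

dip-slip = rate × time = 1.60 cm/yr × 132 years = 2.112 m
throw = dip-slip × sin(dip) = 2.112 × sin(61.8°) = 1.86 m

1.86 m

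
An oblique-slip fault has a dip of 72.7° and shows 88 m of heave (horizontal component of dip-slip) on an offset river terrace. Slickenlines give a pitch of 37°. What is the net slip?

dip-slip = heave / cos(dip) = 88 / cos(72.7°) = 295.9 m
net slip = dip-slip / sin(rake) = 295.9 / sin(37°) = 492 m

492 m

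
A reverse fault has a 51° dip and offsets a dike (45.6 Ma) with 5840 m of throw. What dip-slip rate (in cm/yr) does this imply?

0.0165 cm/yr

dip-slip = throw / sin(dip) = 5840 m / sin(51°) = 7515 m
rate = 7515 m / 45.6 Ma = 0.000165 m/yr = 0.0165 cm/yr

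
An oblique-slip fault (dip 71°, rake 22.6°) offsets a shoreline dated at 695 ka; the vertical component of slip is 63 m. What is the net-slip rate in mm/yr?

0.249 mm/yr

dip-slip = throw / sin(dip) = 63 / sin(71°) = 66.63 m
net slip = dip-slip / sin(rake) = 66.63 / sin(22.6°) = 173.4 m
rate = 173.4 m / 695 ka = 0.000249 m/yr = 0.249 mm/yr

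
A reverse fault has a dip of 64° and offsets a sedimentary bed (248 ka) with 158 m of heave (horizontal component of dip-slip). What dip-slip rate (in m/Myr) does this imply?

1450 m/Myr

dip-slip = heave / cos(dip) = 158 m / cos(64°) = 360.4 m
rate = 360.4 m / 248 ka = 0.00145 m/yr = 1450 m/Myr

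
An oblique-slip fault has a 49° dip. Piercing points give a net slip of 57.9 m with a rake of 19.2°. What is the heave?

12.5 m

dip-slip = net slip × sin(rake) = 57.9 m × sin(19.2°) = 19.04 m
heave = dip-slip × cos(dip) = 19.04 × cos(49°) = 12.5 m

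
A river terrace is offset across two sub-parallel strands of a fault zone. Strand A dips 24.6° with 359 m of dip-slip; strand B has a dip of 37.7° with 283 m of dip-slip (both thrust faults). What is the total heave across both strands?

heave_A = 359 × cos(24.6°) = 326.4 m
heave_B = 283 × cos(37.7°) = 223.9 m
total = 326.4 + 223.9 = 550 m

550 m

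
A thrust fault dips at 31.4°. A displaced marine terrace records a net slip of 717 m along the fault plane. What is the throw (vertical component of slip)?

374 m

throw = dip-slip × sin(dip) = 717 m × sin(31.4°) = 374 m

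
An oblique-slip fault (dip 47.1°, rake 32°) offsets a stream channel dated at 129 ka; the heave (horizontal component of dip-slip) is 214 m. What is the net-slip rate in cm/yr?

dip-slip = heave / cos(dip) = 214 / cos(47.1°) = 314.4 m
net slip = dip-slip / sin(rake) = 314.4 / sin(32°) = 593.2 m
rate = 593.2 m / 129 ka = 0.00460 m/yr = 0.460 cm/yr

0.460 cm/yr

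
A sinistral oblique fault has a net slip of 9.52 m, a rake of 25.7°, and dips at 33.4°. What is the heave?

dip-slip = net slip × sin(rake) = 9.52 m × sin(25.7°) = 4.128 m
heave = dip-slip × cos(dip) = 4.128 × cos(33.4°) = 3.45 m

3.45 m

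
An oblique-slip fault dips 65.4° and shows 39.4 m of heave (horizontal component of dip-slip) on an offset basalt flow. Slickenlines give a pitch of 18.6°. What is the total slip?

dip-slip = heave / cos(dip) = 39.4 / cos(65.4°) = 94.65 m
net slip = dip-slip / sin(rake) = 94.65 / sin(18.6°) = 297 m

297 m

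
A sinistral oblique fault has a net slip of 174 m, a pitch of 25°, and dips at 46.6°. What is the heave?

dip-slip = net slip × sin(rake) = 174 m × sin(25°) = 73.54 m
heave = dip-slip × cos(dip) = 73.54 × cos(46.6°) = 50.5 m

50.5 m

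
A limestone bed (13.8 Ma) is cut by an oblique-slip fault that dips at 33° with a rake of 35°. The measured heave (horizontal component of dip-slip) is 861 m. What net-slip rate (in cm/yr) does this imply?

0.0130 cm/yr

dip-slip = heave / cos(dip) = 861 / cos(33°) = 1027 m
net slip = dip-slip / sin(rake) = 1027 / sin(35°) = 1790 m
rate = 1790 m / 13.8 Ma = 0.000130 m/yr = 0.0130 cm/yr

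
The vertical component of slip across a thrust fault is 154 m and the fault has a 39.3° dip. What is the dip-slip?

243 m

dip-slip = throw / sin(dip) = 154 / sin(39.3°) = 243 m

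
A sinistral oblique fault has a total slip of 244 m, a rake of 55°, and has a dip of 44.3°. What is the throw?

140 m

dip-slip = net slip × sin(rake) = 244 m × sin(55°) = 199.9 m
throw = dip-slip × sin(dip) = 199.9 × sin(44.3°) = 140 m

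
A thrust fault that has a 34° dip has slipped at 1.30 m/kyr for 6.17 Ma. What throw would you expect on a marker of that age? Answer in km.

dip-slip = rate × time = 1.30 m/kyr × 6.17 Ma = 8021 m
throw = dip-slip × sin(dip) = 8021 × sin(34°) = 4490 m = 4.49 km

4.49 km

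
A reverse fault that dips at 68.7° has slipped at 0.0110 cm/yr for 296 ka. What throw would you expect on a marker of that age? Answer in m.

30.3 m

dip-slip = rate × time = 0.0110 cm/yr × 296 ka = 32.56 m
throw = dip-slip × sin(dip) = 32.56 × sin(68.7°) = 30.3 m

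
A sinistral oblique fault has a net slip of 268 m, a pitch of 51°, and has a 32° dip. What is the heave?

dip-slip = net slip × sin(rake) = 268 m × sin(51°) = 208.3 m
heave = dip-slip × cos(dip) = 208.3 × cos(32°) = 177 m

177 m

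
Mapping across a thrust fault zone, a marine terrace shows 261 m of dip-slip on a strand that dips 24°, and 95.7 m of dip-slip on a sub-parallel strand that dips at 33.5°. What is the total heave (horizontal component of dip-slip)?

heave_A = 261 × cos(24°) = 238.4 m
heave_B = 95.7 × cos(33.5°) = 79.80 m
total = 238.4 + 79.80 = 318 m

318 m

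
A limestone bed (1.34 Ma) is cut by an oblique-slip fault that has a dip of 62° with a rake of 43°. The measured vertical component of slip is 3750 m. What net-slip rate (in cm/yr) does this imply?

dip-slip = throw / sin(dip) = 3750 / sin(62°) = 4247 m
net slip = dip-slip / sin(rake) = 4247 / sin(43°) = 6227 m
rate = 6227 m / 1.34 Ma = 0.00465 m/yr = 0.465 cm/yr

0.465 cm/yr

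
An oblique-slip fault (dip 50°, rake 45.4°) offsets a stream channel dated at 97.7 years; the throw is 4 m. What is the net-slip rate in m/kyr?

75.1 m/kyr

dip-slip = throw / sin(dip) = 4 / sin(50°) = 5.222 m
net slip = dip-slip / sin(rake) = 5.222 / sin(45.4°) = 7.333 m
rate = 7.333 m / 97.7 years = 0.0751 m/yr = 75.1 m/kyr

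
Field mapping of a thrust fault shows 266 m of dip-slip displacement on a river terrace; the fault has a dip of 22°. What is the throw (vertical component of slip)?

99.6 m

throw = dip-slip × sin(dip) = 266 m × sin(22°) = 99.6 m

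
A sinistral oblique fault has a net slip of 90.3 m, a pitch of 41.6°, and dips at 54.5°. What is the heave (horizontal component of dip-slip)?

dip-slip = net slip × sin(rake) = 90.3 m × sin(41.6°) = 59.95 m
heave = dip-slip × cos(dip) = 59.95 × cos(54.5°) = 34.8 m

34.8 m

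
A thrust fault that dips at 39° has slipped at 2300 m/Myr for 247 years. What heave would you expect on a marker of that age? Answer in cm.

44.1 cm

dip-slip = rate × time = 2300 m/Myr × 247 years = 0.5681 m
heave = dip-slip × cos(dip) = 0.5681 × cos(39°) = 0.441 m = 44.1 cm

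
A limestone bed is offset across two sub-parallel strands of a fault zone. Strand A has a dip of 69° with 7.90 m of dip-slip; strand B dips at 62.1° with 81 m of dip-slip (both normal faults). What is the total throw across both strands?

throw_A = 7.90 × sin(69°) = 7.375 m
throw_B = 81 × sin(62.1°) = 71.59 m
total = 7.375 + 71.59 = 79 m

79 m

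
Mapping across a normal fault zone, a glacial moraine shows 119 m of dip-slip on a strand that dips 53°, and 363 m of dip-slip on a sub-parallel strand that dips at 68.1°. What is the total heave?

207 m

heave_A = 119 × cos(53°) = 71.62 m
heave_B = 363 × cos(68.1°) = 135.4 m
total = 71.62 + 135.4 = 207 m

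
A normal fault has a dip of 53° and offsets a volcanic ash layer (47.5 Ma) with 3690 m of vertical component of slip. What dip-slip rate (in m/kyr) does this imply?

0.0973 m/kyr

dip-slip = throw / sin(dip) = 3690 m / sin(53°) = 4620 m
rate = 4620 m / 47.5 Ma = 0.0000973 m/yr = 0.0973 m/kyr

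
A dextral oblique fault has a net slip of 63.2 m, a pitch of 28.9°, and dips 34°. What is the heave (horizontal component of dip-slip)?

25.3 m

dip-slip = net slip × sin(rake) = 63.2 m × sin(28.9°) = 30.54 m
heave = dip-slip × cos(dip) = 30.54 × cos(34°) = 25.3 m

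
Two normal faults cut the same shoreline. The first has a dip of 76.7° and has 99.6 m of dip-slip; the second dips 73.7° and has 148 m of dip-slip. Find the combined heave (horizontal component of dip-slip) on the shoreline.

64.5 m

heave_A = 99.6 × cos(76.7°) = 22.91 m
heave_B = 148 × cos(73.7°) = 41.54 m
total = 22.91 + 41.54 = 64.5 m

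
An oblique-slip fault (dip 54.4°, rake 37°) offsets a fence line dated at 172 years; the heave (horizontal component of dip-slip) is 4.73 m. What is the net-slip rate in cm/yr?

dip-slip = heave / cos(dip) = 4.73 / cos(54.4°) = 8.125 m
net slip = dip-slip / sin(rake) = 8.125 / sin(37°) = 13.50 m
rate = 13.50 m / 172 years = 0.0785 m/yr = 7.85 cm/yr

7.85 cm/yr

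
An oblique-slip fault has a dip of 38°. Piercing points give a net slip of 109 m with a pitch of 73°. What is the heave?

dip-slip = net slip × sin(rake) = 109 m × sin(73°) = 104.2 m
heave = dip-slip × cos(dip) = 104.2 × cos(38°) = 82.1 m

82.1 m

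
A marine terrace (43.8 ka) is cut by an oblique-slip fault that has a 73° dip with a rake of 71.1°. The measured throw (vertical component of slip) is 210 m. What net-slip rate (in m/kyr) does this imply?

5.30 m/kyr

dip-slip = throw / sin(dip) = 210 / sin(73°) = 219.6 m
net slip = dip-slip / sin(rake) = 219.6 / sin(71.1°) = 232.1 m
rate = 232.1 m / 43.8 ka = 0.00530 m/yr = 5.30 m/kyr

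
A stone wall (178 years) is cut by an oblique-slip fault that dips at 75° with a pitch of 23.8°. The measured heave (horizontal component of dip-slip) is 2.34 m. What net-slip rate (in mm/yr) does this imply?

dip-slip = heave / cos(dip) = 2.34 / cos(75°) = 9.041 m
net slip = dip-slip / sin(rake) = 9.041 / sin(23.8°) = 22.40 m
rate = 22.40 m / 178 years = 0.126 m/yr = 126 mm/yr

126 mm/yr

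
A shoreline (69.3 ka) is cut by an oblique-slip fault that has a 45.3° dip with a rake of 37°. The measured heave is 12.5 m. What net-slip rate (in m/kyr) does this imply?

0.426 m/kyr

dip-slip = heave / cos(dip) = 12.5 / cos(45.3°) = 17.77 m
net slip = dip-slip / sin(rake) = 17.77 / sin(37°) = 29.53 m
rate = 29.53 m / 69.3 ka = 0.000426 m/yr = 0.426 m/kyr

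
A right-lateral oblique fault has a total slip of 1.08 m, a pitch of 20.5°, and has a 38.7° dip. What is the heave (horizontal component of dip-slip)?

0.295 m

dip-slip = net slip × sin(rake) = 1.08 m × sin(20.5°) = 0.3782 m
heave = dip-slip × cos(dip) = 0.3782 × cos(38.7°) = 0.295 m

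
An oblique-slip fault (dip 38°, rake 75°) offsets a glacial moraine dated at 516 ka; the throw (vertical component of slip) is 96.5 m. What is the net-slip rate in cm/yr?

dip-slip = throw / sin(dip) = 96.5 / sin(38°) = 156.7 m
net slip = dip-slip / sin(rake) = 156.7 / sin(75°) = 162.3 m
rate = 162.3 m / 516 ka = 0.000314 m/yr = 0.0314 cm/yr

0.0314 cm/yr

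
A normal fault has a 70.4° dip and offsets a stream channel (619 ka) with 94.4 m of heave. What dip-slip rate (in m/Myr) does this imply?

455 m/Myr

dip-slip = heave / cos(dip) = 94.4 m / cos(70.4°) = 281.4 m
rate = 281.4 m / 619 ka = 0.000455 m/yr = 455 m/Myr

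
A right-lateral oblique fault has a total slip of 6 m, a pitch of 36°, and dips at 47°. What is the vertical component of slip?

2.58 m

dip-slip = net slip × sin(rake) = 6 m × sin(36°) = 3.527 m
throw = dip-slip × sin(dip) = 3.527 × sin(47°) = 2.58 m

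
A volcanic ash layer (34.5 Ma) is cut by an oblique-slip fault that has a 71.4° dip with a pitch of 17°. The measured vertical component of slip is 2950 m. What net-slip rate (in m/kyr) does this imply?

0.309 m/kyr

dip-slip = throw / sin(dip) = 2950 / sin(71.4°) = 3113 m
net slip = dip-slip / sin(rake) = 3113 / sin(17°) = 10650 m
rate = 10650 m / 34.5 Ma = 0.000309 m/yr = 0.309 m/kyr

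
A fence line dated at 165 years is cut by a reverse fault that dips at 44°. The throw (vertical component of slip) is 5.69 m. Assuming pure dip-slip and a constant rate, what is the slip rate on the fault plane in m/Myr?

49600 m/Myr

dip-slip = throw / sin(dip) = 5.69 m / sin(44°) = 8.191 m
rate = 8.191 m / 165 years = 0.0496 m/yr = 49600 m/Myr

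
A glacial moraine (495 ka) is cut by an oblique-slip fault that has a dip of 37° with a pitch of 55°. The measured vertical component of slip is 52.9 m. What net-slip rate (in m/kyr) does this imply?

0.217 m/kyr

dip-slip = throw / sin(dip) = 52.9 / sin(37°) = 87.90 m
net slip = dip-slip / sin(rake) = 87.90 / sin(55°) = 107.3 m
rate = 107.3 m / 495 ka = 0.000217 m/yr = 0.217 m/kyr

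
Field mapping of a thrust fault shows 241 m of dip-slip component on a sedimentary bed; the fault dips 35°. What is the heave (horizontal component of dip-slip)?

heave = dip-slip × cos(dip) = 241 m × cos(35°) = 197 m

197 m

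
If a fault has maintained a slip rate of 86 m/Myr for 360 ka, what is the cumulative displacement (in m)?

31 m

slip = rate × time = 86 m/Myr × 360 ka = 31 m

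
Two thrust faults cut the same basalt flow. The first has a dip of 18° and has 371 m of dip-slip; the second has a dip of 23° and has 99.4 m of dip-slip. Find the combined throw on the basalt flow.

153 m

throw_A = 371 × sin(18°) = 114.6 m
throw_B = 99.4 × sin(23°) = 38.84 m
total = 114.6 + 38.84 = 153 m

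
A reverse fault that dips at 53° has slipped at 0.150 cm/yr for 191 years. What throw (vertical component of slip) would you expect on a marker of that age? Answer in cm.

22.9 cm

dip-slip = rate × time = 0.150 cm/yr × 191 years = 0.2865 m
throw = dip-slip × sin(dip) = 0.2865 × sin(53°) = 0.229 m = 22.9 cm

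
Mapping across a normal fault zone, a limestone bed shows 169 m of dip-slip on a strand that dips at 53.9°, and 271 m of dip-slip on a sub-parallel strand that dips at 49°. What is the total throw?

341 m

throw_A = 169 × sin(53.9°) = 136.6 m
throw_B = 271 × sin(49°) = 204.5 m
total = 136.6 + 204.5 = 341 m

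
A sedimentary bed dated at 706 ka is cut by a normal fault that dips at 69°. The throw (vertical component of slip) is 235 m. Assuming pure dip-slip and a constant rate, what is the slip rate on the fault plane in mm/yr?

0.357 mm/yr

dip-slip = throw / sin(dip) = 235 m / sin(69°) = 251.7 m
rate = 251.7 m / 706 ka = 0.000357 m/yr = 0.357 mm/yr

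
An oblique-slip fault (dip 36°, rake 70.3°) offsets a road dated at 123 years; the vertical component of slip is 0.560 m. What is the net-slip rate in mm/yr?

8.23 mm/yr

dip-slip = throw / sin(dip) = 0.560 / sin(36°) = 0.9527 m
net slip = dip-slip / sin(rake) = 0.9527 / sin(70.3°) = 1.012 m
rate = 1.012 m / 123 years = 0.00823 m/yr = 8.23 mm/yr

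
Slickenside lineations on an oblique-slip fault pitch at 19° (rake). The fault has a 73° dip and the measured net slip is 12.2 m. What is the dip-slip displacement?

3.97 m

dip-slip = net slip × sin(rake) = 12.2 m × sin(19°) = 3.97 m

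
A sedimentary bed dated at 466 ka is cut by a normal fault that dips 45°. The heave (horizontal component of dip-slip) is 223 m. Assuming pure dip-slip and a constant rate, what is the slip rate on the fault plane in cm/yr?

dip-slip = heave / cos(dip) = 223 m / cos(45°) = 315.4 m
rate = 315.4 m / 466 ka = 0.000677 m/yr = 0.0677 cm/yr

0.0677 cm/yr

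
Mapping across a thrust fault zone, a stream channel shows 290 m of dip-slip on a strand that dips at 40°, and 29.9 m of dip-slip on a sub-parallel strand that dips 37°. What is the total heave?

heave_A = 290 × cos(40°) = 222.2 m
heave_B = 29.9 × cos(37°) = 23.88 m
total = 222.2 + 23.88 = 246 m

246 m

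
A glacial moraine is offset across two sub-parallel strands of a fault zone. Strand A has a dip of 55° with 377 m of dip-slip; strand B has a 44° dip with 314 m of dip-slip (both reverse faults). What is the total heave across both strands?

heave_A = 377 × cos(55°) = 216.2 m
heave_B = 314 × cos(44°) = 225.9 m
total = 216.2 + 225.9 = 442 m

442 m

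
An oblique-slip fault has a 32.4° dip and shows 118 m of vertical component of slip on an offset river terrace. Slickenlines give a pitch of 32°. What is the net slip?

416 m

dip-slip = throw / sin(dip) = 118 / sin(32.4°) = 220.2 m
net slip = dip-slip / sin(rake) = 220.2 / sin(32°) = 416 m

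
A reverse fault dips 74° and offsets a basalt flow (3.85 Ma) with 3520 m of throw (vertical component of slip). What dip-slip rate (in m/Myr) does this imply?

951 m/Myr

dip-slip = throw / sin(dip) = 3520 m / sin(74°) = 3662 m
rate = 3662 m / 3.85 Ma = 0.000951 m/yr = 951 m/Myr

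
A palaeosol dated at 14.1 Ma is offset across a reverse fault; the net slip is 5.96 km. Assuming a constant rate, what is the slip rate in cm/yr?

rate = 5.96 km / 14.1 Ma = 0.000423 m/yr = 0.0423 cm/yr

0.0423 cm/yr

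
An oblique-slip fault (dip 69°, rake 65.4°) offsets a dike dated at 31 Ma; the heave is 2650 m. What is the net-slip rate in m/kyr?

dip-slip = heave / cos(dip) = 2650 / cos(69°) = 7395 m
net slip = dip-slip / sin(rake) = 7395 / sin(65.4°) = 8133 m
rate = 8133 m / 31 Ma = 0.000262 m/yr = 0.262 m/kyr

0.262 m/kyr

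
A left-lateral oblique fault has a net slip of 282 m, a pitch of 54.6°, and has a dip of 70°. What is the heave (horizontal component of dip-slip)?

78.6 m

dip-slip = net slip × sin(rake) = 282 m × sin(54.6°) = 229.9 m
heave = dip-slip × cos(dip) = 229.9 × cos(70°) = 78.6 m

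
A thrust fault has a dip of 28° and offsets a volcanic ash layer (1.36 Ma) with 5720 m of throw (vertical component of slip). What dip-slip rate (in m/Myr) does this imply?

8960 m/Myr

dip-slip = throw / sin(dip) = 5720 m / sin(28°) = 12180 m
rate = 12180 m / 1.36 Ma = 0.00896 m/yr = 8960 m/Myr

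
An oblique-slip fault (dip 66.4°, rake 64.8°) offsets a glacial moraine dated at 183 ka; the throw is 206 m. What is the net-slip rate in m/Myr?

1360 m/Myr

dip-slip = throw / sin(dip) = 206 / sin(66.4°) = 224.8 m
net slip = dip-slip / sin(rake) = 224.8 / sin(64.8°) = 248.4 m
rate = 248.4 m / 183 ka = 0.00136 m/yr = 1360 m/Myr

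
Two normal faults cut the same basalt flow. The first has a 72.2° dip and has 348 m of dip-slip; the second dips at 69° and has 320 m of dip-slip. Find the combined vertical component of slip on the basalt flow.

throw_A = 348 × sin(72.2°) = 331.3 m
throw_B = 320 × sin(69°) = 298.7 m
total = 331.3 + 298.7 = 630 m

630 m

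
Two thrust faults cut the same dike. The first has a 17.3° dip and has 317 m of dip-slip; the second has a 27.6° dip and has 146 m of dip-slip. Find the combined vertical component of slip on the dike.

throw_A = 317 × sin(17.3°) = 94.27 m
throw_B = 146 × sin(27.6°) = 67.64 m
total = 94.27 + 67.64 = 162 m

162 m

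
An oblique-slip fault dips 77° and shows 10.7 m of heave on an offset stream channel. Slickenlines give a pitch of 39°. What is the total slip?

75.6 m

dip-slip = heave / cos(dip) = 10.7 / cos(77°) = 47.57 m
net slip = dip-slip / sin(rake) = 47.57 / sin(39°) = 75.6 m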